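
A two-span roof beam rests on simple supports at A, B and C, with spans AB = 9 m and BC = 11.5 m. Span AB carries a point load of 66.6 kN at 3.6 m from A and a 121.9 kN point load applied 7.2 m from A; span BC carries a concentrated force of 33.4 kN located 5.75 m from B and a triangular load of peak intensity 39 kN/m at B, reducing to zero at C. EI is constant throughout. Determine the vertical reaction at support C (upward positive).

R_C = 61.29 kN

Release continuity at B by inserting a hinge; the redundant is the internal moment M_B. The primary structure is two simply-supported spans AB and BC.
Discontinuity in slope at B on the released structure — sum the simple-span end rotations:
  span AB: point load 66.6 at a = 3.6: Pab(L + a)/(6LEI) = 302.1/EI
  span AB: point load 121.9 at a = 7.2: Pab(L + a)/(6LEI) = 473.9/EI
  span BC: point load 33.4 at a = 5.75: Pab(L + b)/(6LEI) = 276.1/EI
  span BC: triangular load, peak 39: w₀L³/(45EI) = 1318/EI
  relative rotation θ_0 = (776 + 1594)/EI = 2370/EI
A unit hogging moment at B produces rotation L₁/(3EI) + L₂/(3EI) = 6.833/EI.
Slope continuity at B: θ_0 = M_B·6.833/EI, so M_B = 2370/6.833 = 346.9 kN·m (hogging).
Span BC, ΣM about C: R_B^{BC}·11.5 = 1911 + 346.9, so R_B^{BC} = 196.4 kN and R_C = 257.6 − 196.4 = 61.29 kN.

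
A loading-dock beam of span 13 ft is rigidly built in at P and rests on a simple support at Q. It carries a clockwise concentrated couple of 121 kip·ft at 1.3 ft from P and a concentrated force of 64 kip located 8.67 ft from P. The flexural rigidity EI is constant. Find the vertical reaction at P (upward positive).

R_P = 28.14 kip

Remove the prop at Q; the released (primary) structure is a cantilever built in at P.
Deflection at Q on the released cantilever, summing each load's contribution:
  clockwise couple 121 at a = 1.3: M₀a(2L − a)/(2EI) = 1943/EI
  point load 64 at a = 8.67: Pa²(3L − a)/(6EI) = 24319/EI
  δ_0 = 26261/EI
Tip deflection under a unit load at Q: L³/(3EI) = 732.3/EI.
The prop prevents deflection at Q: R_Q = δ_0/δ_{QQ} = 26261/732.3 = 35.86 kip.
Vertical equilibrium: R_P = ΣP − R_Q = 64 − 35.86 = 28.14 kip.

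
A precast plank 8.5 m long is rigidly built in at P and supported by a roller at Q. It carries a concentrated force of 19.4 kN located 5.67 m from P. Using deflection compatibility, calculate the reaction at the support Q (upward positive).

R_Q = 10.07 kN

Choose R_Q as the redundant. The primary structure is the cantilever fixed at P.
Primary-structure tip deflection at Q by superposition:
  point load 19.4 at a = 5.67: Pa²(3L − a)/(6EI) = 2061/EI
Flexibility coefficient — unit upward force at Q: δ_{QQ} = L³/(3EI) = 204.7/EI.
The prop prevents deflection at Q: R_Q = δ_0/δ_{QQ} = 2061/204.7 = 10.07 kN.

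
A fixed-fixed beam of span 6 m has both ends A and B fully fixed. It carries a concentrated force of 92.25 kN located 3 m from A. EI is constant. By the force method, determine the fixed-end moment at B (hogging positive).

M_B = 69.19 kN·m

Release both end moments; the primary structure is a simply-supported span AB with redundants M_A and M_B.
End rotations of the released simple span under the applied load (×1/EI):
  at A: point load 92.25 at a = 3: Pab(L + b)/(6LEI) = 207.6/EI
  at B: point load 92.25 at a = 3: Pab(L + a)/(6LEI) = 207.6/EI
  θ_A0 = 207.6/EI,  θ_B0 = 207.6/EI
Flexibility coefficients: a unit moment at one end gives L/(3EI) there and L/(6EI) at the far end, so f₁₁ = f₂₂ = 2/EI and f₁₂ = f₂₁ = 1/EI.
Compatibility — zero rotation at each built-in end:
  2 M_A + 1 M_B = 207.6
  1 M_A + 2 M_B = 207.6
Solving the pair gives M_A = 69.19 kN·m and M_B = 69.19 kN·m (hogging).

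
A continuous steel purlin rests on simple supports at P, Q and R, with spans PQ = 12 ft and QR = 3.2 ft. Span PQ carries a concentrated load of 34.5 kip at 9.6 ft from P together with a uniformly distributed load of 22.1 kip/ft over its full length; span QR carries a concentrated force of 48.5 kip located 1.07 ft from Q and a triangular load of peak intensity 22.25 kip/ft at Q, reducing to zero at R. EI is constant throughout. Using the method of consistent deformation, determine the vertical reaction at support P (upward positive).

R_P = 108.6 kip

Insert a hinge at Q; M_Q is the redundant, and each span becomes simply supported.
End slopes at the hinge Q, treating each span as simply supported:
  span PQ: point load 34.5 at a = 9.6: Pab(L + a)/(6LEI) = 238.5/EI
  span PQ: UDL 22.1: wL³/(24EI) = 1591/EI
  span QR: point load 48.5 at a = 1.07: Pab(L + b)/(6LEI) = 30.69/EI
  span QR: triangular load, peak 22.25: w₀L³/(45EI) = 16.2/EI
  relative rotation θ_0 = (1830 + 46.89)/EI = 1877/EI
A unit hogging moment at Q produces rotation L₁/(3EI) + L₂/(3EI) = 5.067/EI.
Compatibility: M_Q·(L₁+L₂)/(3EI) = θ_0, giving M_Q = 370.4 kip·ft (hogging).
Span PQ, ΣM about P with M_Q applied at Q: R_Q^{PQ}·12 = 1922 + 370.4, so R_Q^{PQ} = 191.1 kip and R_P = 299.7 − 191.1 = 108.6 kip.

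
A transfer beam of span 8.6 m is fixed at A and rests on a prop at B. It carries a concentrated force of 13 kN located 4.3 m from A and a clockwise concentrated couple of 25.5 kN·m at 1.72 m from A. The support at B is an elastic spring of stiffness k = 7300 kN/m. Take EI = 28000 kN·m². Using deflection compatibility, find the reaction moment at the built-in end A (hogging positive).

Remove the prop at B; the released (primary) structure is a cantilever built in at A.
Primary-structure tip deflection at B by superposition:
  point load 13 at a = 4.3: Pa²(3L − a)/(6EI) = 861.3/EI
  clockwise couple 25.5 at a = 1.72: M₀a(2L − a)/(2EI) = 339.5/EI
  δ_0 = 1201/EI
Tip deflection under a unit load at B: L³/(3EI) = 212/EI.
With EI = 28000 kN·m²: δ_0 = 0.042886 m and δ_{BB} = 0.007572 m/kN.
Compatibility — the spring shortens by R_B/k under the reaction it provides: δ_0 − R_B·δ_{BB} = R_B/k. With 1/k = 0.000137 m/kN, R_B = δ_0 / (δ_{BB} + 1/k) = 0.042886 / (0.007572 + 0.000137) = 5.563 kN.
Moment equilibrium about A: M_A = Σ(load moments about A) − R_B·L = 81.4 − 5.563×8.6 = 33.56 kN·m.

M_A = 33.56 kN·m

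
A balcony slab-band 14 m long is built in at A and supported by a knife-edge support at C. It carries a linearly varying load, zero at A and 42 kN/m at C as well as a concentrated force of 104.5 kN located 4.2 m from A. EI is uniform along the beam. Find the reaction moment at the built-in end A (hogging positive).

M_A = 741.3 kN·m

Take the reaction at C as the redundant and release it; the primary structure is a cantilever fixed at A.
Free-end deflection of the primary structure under the applied loading (downward +):
  triangular load, peak 42 at the free end: 11w₀L⁴/(120EI) = 147902/EI
  point load 104.5 at a = 4.2: Pa²(3L − a)/(6EI) = 11613/EI
  δ_0 = 159515/EI
Flexibility coefficient — unit upward force at C: δ_{CC} = L³/(3EI) = 914.7/EI.
Compatibility at C: δ_0 − R_C·δ_{CC} = 0, so R_C = 159515/914.7 = 174.4 kN.
Moment equilibrium about A: M_A = Σ(load moments about A) − R_C·L = 3183 − 174.4×14 = 741.3 kN·m.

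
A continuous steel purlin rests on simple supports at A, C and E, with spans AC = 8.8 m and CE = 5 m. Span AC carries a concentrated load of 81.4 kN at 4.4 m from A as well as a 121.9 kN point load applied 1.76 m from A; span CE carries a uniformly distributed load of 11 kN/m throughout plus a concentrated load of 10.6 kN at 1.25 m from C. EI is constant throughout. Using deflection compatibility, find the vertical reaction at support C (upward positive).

R_C = 152.9 kN

Insert a hinge at C; M_C is the redundant, and each span becomes simply supported.
Rotations at C on the released spans (each span's end-slope, ×1/EI):
  span AC: point load 81.4 at a = 4.4: Pab(L + a)/(6LEI) = 394/EI
  span AC: point load 121.9 at a = 1.76: Pab(L + a)/(6LEI) = 302.1/EI
  span CE: UDL 11: wL³/(24EI) = 57.29/EI
  span CE: point load 10.6 at a = 1.25: Pab(L + b)/(6LEI) = 14.49/EI
  relative rotation θ_0 = (696.1 + 71.78)/EI = 767.8/EI
A unit hogging moment at C produces rotation L₁/(3EI) + L₂/(3EI) = 4.6/EI.
Compatibility: M_C·(L₁+L₂)/(3EI) = θ_0, giving M_C = 166.9 kN·m (hogging).
Span AC, ΣM about A with M_C applied at C: R_C^{AC}·8.8 = 572.7 + 166.9, so R_C^{AC} = 84.05 kN and R_A = 203.3 − 84.05 = 119.3 kN.
Span CE, ΣM about E: R_C^{CE}·5 = 177.2 + 166.9, so R_C^{CE} = 68.83 kN and R_E = 65.6 − 68.83 = -3.234 kN.
R_C = 84.05 + 68.83 = 152.9 kN.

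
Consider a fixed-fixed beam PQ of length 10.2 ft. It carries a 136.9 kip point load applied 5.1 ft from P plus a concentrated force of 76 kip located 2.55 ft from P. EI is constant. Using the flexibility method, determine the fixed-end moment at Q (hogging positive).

M_Q = 210.9 kip·ft

Release both end moments; the primary structure is a simply-supported span PQ with redundants M_P and M_Q.
End rotations of the released simple span under the applied load (×1/EI):
  at P: point load 136.9 at a = 5.1: Pab(L + b)/(6LEI) = 890.2/EI
  at Q: point load 136.9 at a = 5.1: Pab(L + a)/(6LEI) = 890.2/EI
  at P: point load 76 at a = 2.55: Pab(L + b)/(6LEI) = 432.4/EI
  at Q: point load 76 at a = 2.55: Pab(L + a)/(6LEI) = 308.9/EI
  θ_P0 = 1323/EI,  θ_Q0 = 1199/EI
Flexibility coefficients: a unit moment at one end gives L/(3EI) there and L/(6EI) at the far end, so f₁₁ = f₂₂ = 3.4/EI and f₁₂ = f₂₁ = 1.7/EI.
Compatibility — zero rotation at each built-in end:
  3.4 M_P + 1.7 M_Q = 1323
  1.7 M_P + 3.4 M_Q = 1199
Solving the pair gives M_P = 283.6 kip·ft and M_Q = 210.9 kip·ft (hogging).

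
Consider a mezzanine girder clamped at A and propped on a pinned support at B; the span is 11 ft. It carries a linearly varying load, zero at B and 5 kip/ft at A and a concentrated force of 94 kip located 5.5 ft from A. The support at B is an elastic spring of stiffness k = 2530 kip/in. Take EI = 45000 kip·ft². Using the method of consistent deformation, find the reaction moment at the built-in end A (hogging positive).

M_A = 235.5 kip·ft

Remove the prop at B; the released (primary) structure is a cantilever built in at A.
Deflection at B on the released cantilever, summing each load's contribution:
  triangular load, peak 5 at the fixed end: w₀L⁴/(30EI) = 2440/EI
  point load 94 at a = 5.5: Pa²(3L − a)/(6EI) = 13033/EI
  δ_0 = 15473/EI
Tip deflection under a unit load at B: L³/(3EI) = 443.7/EI.
With EI = 45000 kip·ft²: δ_0 = 0.34384 ft and δ_{BB} = 0.009859 ft/kip.
Compatibility — the spring shortens by R_B/k under the reaction it provides: δ_0 − R_B·δ_{BB} = R_B/k. With 1/k = 1/(2530×12) ft/kip = 0.000033 ft/kip, R_B = δ_0 / (δ_{BB} + 1/k) = 0.34384 / (0.009859 + 0.000033) = 34.76 kip.
Moment equilibrium about A: M_A = Σ(load moments about A) − R_B·L = 617.8 − 34.76×11 = 235.5 kip·ft.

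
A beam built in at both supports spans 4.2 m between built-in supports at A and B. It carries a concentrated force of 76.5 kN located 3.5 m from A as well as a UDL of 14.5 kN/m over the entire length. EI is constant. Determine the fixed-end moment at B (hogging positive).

M_B = 58.5 kN·m

Release both end moments; the primary structure is a simply-supported span AB with redundants M_A and M_B.
End rotations of the released simple span under the applied load (×1/EI):
  at A: point load 76.5 at a = 3.5: Pab(L + b)/(6LEI) = 36.44/EI
  at B: point load 76.5 at a = 3.5: Pab(L + a)/(6LEI) = 57.27/EI
  at A: UDL 14.5: wL³/(24EI) = 44.76/EI
  at B: UDL 14.5: wL³/(24EI) = 44.76/EI
  θ_A0 = 81.21/EI,  θ_B0 = 102/EI
Flexibility coefficients: a unit moment at one end gives L/(3EI) there and L/(6EI) at the far end, so f₁₁ = f₂₂ = 1.4/EI and f₁₂ = f₂₁ = 0.7/EI.
Compatibility — zero rotation at each built-in end:
  1.4 M_A + 0.7 M_B = 81.21
  0.7 M_A + 1.4 M_B = 102
Solving the pair gives M_A = 28.75 kN·m and M_B = 58.5 kN·m (hogging).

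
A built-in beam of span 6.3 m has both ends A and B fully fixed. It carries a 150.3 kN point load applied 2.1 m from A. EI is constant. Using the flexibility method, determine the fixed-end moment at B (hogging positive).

M_B = 70.14 kN·m

Take the two fixed-end moments M_A, M_B as redundants; the released structure is the simple span AB.
On the primary (simply-supported) span, the end slopes from the loading are:
  at A: point load 150.3 at a = 2.1: Pab(L + b)/(6LEI) = 368.2/EI
  at B: point load 150.3 at a = 2.1: Pab(L + a)/(6LEI) = 294.6/EI
  θ_A0 = 368.2/EI,  θ_B0 = 294.6/EI
Flexibility coefficients: a unit moment at one end gives L/(3EI) there and L/(6EI) at the far end, so f₁₁ = f₂₂ = 2.1/EI and f₁₂ = f₂₁ = 1.05/EI.
Compatibility — zero rotation at each built-in end:
  2.1 M_A + 1.05 M_B = 368.2
  1.05 M_A + 2.1 M_B = 294.6
Solving the pair gives M_A = 140.3 kN·m and M_B = 70.14 kN·m (hogging).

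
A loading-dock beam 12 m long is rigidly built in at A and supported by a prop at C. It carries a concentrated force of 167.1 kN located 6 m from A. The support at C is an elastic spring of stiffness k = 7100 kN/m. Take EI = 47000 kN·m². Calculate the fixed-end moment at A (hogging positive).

M_A = 383.1 kN·m

Remove the prop at C; the released (primary) structure is a cantilever built in at A.
Deflection at C on the released cantilever, summing each load's contribution:
  point load 167.1 at a = 6: Pa²(3L − a)/(6EI) = 30078/EI
Tip deflection under a unit load at C: L³/(3EI) = 576/EI.
With EI = 47000 kN·m²: δ_0 = 0.63996 m and δ_{CC} = 0.012255 m/kN.
Compatibility — the spring shortens by R_C/k under the reaction it provides: δ_0 − R_C·δ_{CC} = R_C/k. With 1/k = 0.000141 m/kN, R_C = δ_0 / (δ_{CC} + 1/k) = 0.63996 / (0.012255 + 0.000141) = 51.63 kN.
Moment equilibrium about A: M_A = Σ(load moments about A) − R_C·L = 1003 − 51.63×12 = 383.1 kN·m.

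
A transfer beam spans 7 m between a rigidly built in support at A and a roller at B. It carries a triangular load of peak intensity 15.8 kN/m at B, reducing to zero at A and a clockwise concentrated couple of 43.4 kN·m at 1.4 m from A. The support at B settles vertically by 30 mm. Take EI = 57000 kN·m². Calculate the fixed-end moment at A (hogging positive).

M_A = 169.8 kN·m

Take the reaction at B as the redundant and release it; the primary structure is a cantilever fixed at A.
Deflection at B on the released cantilever, summing each load's contribution:
  triangular load, peak 15.8 at the free end: 11w₀L⁴/(120EI) = 3477/EI
  clockwise couple 43.4 at a = 1.4: M₀a(2L − a)/(2EI) = 382.8/EI
  δ_0 = 3860/EI
Tip deflection under a unit load at B: L³/(3EI) = 114.3/EI.
With EI = 57000 kN·m²: δ_0 = 0.067723 m and δ_{BB} = 0.002006 m/kN.
Compatibility — the beam at B must follow the support down by 0.03 m: δ_0 − R_B·δ_{BB} = 0.03, so R_B = (0.067723 − 0.03)/0.002006 = 18.81 kN.
Moment equilibrium about A: M_A = Σ(load moments about A) − R_B·L = 301.5 − 18.81×7 = 169.8 kN·m.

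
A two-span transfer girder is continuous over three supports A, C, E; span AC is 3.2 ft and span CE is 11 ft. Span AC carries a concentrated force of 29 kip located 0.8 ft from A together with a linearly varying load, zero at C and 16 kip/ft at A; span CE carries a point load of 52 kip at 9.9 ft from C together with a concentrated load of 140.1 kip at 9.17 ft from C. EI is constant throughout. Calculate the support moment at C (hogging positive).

Insert a hinge at C; M_C is the redundant, and each span becomes simply supported.
End slopes at the hinge C, treating each span as simply supported:
  span AC: point load 29 at a = 0.8: Pab(L + a)/(6LEI) = 11.6/EI
  span AC: triangular load, peak 16: 7w₀L³/(360EI) = 10.19/EI
  span CE: point load 52 at a = 9.9: Pab(L + b)/(6LEI) = 103.8/EI
  span CE: point load 140.1 at a = 9.17: Pab(L + b)/(6LEI) = 457/EI
  relative rotation θ_0 = (21.79 + 560.8)/EI = 582.6/EI
A unit hogging moment at C produces rotation L₁/(3EI) + L₂/(3EI) = 4.733/EI.
Compatibility: M_C·(L₁+L₂)/(3EI) = θ_0, giving M_C = 123.1 kip·ft (hogging).

M_C = 123.1 kip·ft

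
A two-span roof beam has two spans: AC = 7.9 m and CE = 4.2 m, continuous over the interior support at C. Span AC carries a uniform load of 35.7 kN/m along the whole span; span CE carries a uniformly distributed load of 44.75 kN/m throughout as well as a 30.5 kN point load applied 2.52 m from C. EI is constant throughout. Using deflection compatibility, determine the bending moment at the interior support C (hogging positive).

Insert a hinge at C; M_C is the redundant, and each span becomes simply supported.
Discontinuity in slope at C on the released structure — sum the simple-span end rotations:
  span AC: UDL 35.7: wL³/(24EI) = 733.4/EI
  span CE: UDL 44.75: wL³/(24EI) = 138.1/EI
  span CE: point load 30.5 at a = 2.52: Pab(L + b)/(6LEI) = 30.13/EI
  relative rotation θ_0 = (733.4 + 168.3)/EI = 901.7/EI
A unit hogging moment at C produces rotation L₁/(3EI) + L₂/(3EI) = 4.033/EI.
Compatibility: M_C·(L₁+L₂)/(3EI) = θ_0, giving M_C = 223.6 kN·m (hogging).

M_C = 223.6 kN·m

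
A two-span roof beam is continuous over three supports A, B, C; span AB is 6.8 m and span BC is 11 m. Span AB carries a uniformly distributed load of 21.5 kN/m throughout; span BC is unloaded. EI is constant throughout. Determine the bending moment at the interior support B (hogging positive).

M_B = 47.47 kN·m

Take M_B as the redundant. Released structure: two simple spans AB and BC with a hinge at B.
Rotations at B on the released spans (each span's end-slope, ×1/EI):
  span AB: UDL 21.5: wL³/(24EI) = 281.7/EI
  relative rotation θ_0 = (281.7 + 0)/EI = 281.7/EI
A unit hogging moment at B produces rotation L₁/(3EI) + L₂/(3EI) = 5.933/EI.
Compatibility: M_B·(L₁+L₂)/(3EI) = θ_0, giving M_B = 47.47 kN·m (hogging).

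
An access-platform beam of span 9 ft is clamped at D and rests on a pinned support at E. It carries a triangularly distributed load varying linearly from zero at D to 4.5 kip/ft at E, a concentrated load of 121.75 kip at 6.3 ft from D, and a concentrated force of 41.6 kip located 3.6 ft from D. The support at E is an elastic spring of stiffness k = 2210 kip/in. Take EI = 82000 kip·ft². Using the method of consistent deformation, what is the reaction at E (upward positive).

Choose R_E as the redundant. The primary structure is the cantilever fixed at D.
Free-end deflection of the primary structure under the applied loading (downward +):
  triangular load, peak 4.5 at the free end: 11w₀L⁴/(120EI) = 2706/EI
  point load 121.75 at a = 6.3: Pa²(3L − a)/(6EI) = 16671/EI
  point load 41.6 at a = 3.6: Pa²(3L − a)/(6EI) = 2103/EI
  δ_0 = 21480/EI
Tip deflection under a unit load at E: L³/(3EI) = 243/EI.
With EI = 82000 kip·ft²: δ_0 = 0.26196 ft and δ_{EE} = 0.002963 ft/kip.
Compatibility — the spring shortens by R_E/k under the reaction it provides: δ_0 − R_E·δ_{EE} = R_E/k. With 1/k = 1/(2210×12) ft/kip = 0.000038 ft/kip, R_E = δ_0 / (δ_{EE} + 1/k) = 0.26196 / (0.002963 + 0.000038) = 87.29 kip.

R_E = 87.29 kip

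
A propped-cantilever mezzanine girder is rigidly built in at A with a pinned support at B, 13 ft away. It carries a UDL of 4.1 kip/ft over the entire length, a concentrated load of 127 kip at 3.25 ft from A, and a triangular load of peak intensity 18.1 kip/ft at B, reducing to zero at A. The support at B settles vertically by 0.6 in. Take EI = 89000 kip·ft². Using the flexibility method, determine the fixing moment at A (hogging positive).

M_A = 614.9 kip·ft

Release the roller at B. Primary structure: cantilever fixed at A.
Primary-structure tip deflection at B by superposition:
  UDL 4.1: wL⁴/(8EI) = 14638/EI
  point load 127 at a = 3.25: Pa²(3L − a)/(6EI) = 7993/EI
  triangular load, peak 18.1 at the free end: 11w₀L⁴/(120EI) = 47387/EI
  δ_0 = 70018/EI
Flexibility coefficient — unit upward force at B: δ_{BB} = L³/(3EI) = 732.3/EI.
With EI = 89000 kip·ft²: δ_0 = 0.78672 ft and δ_{BB} = 0.008228 ft/kip.
Compatibility — the beam at B must follow the support down by 0.05 ft: δ_0 − R_B·δ_{BB} = 0.05, so R_B = (0.78672 − 0.05)/0.008228 = 89.53 kip.
Moment equilibrium about A: M_A = Σ(load moments about A) − R_B·L = 1779 − 89.53×13 = 614.9 kip·ft.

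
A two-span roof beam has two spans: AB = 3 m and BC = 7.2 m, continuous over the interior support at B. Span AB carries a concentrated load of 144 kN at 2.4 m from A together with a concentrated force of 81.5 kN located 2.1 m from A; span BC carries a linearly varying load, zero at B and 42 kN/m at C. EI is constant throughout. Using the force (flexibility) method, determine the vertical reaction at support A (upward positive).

Release continuity at B by inserting a hinge; the redundant is the internal moment M_B. The primary structure is two simply-supported spans AB and BC.
End slopes at the hinge B, treating each span as simply supported:
  span AB: point load 144 at a = 2.4: Pab(L + a)/(6LEI) = 62.21/EI
  span AB: point load 81.5 at a = 2.1: Pab(L + a)/(6LEI) = 43.64/EI
  span BC: triangular load, peak 42: 7w₀L³/(360EI) = 304.8/EI
  relative rotation θ_0 = (105.9 + 304.8)/EI = 410.7/EI
A unit hogging moment at B produces rotation L₁/(3EI) + L₂/(3EI) = 3.4/EI.
Compatibility: M_B·(L₁+L₂)/(3EI) = θ_0, giving M_B = 120.8 kN·m (hogging).
Span AB, ΣM about A with M_B applied at B: R_B^{AB}·3 = 516.8 + 120.8, so R_B^{AB} = 212.5 kN and R_A = 225.5 − 212.5 = 12.99 kN.

R_A = 12.99 kN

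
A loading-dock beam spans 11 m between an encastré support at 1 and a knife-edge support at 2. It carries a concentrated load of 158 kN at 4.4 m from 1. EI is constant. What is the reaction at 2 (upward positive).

Remove the prop at 2; the released (primary) structure is a cantilever built in at 1.
Free-end deflection of the primary structure under the applied loading (downward +):
  point load 158 at a = 4.4: Pa²(3L − a)/(6EI) = 14581/EI
Tip deflection under a unit load at 2: L³/(3EI) = 443.7/EI.
The prop prevents deflection at 2: R_2 = δ_0/δ_{22} = 14581/443.7 = 32.86 kN.

R_2 = 32.86 kN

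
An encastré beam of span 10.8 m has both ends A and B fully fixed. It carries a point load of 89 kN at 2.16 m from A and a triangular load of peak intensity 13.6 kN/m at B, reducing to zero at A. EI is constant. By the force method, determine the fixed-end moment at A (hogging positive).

M_A = 175.9 kN·m

Take the two fixed-end moments M_A, M_B as redundants; the released structure is the simple span AB.
End rotations of the released simple span under the applied load (×1/EI):
  at A: point load 89 at a = 2.16: Pab(L + b)/(6LEI) = 498.3/EI
  at B: point load 89 at a = 2.16: Pab(L + a)/(6LEI) = 332.2/EI
  at A: triangular load, peak 13.6: 7w₀L³/(360EI) = 333.1/EI
  at B: triangular load, peak 13.6: w₀L³/(45EI) = 380.7/EI
  θ_A0 = 831.4/EI,  θ_B0 = 712.9/EI
Flexibility coefficients: a unit moment at one end gives L/(3EI) there and L/(6EI) at the far end, so f₁₁ = f₂₂ = 3.6/EI and f₁₂ = f₂₁ = 1.8/EI.
Compatibility — zero rotation at each built-in end:
  3.6 M_A + 1.8 M_B = 831.4
  1.8 M_A + 3.6 M_B = 712.9
Solving the pair gives M_A = 175.9 kN·m and M_B = 110.1 kN·m (hogging).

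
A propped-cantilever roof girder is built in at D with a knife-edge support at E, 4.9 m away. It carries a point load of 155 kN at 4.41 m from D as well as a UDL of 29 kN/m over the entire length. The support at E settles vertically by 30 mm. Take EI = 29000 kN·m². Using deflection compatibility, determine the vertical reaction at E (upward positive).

Release the roller at E. Primary structure: cantilever fixed at D.
Downward deflection at the released point E due to the loads:
  point load 155 at a = 4.41: Pa²(3L − a)/(6EI) = 5170/EI
  UDL 29: wL⁴/(8EI) = 2090/EI
  δ_0 = 7260/EI
Tip deflection under a unit load at E: L³/(3EI) = 39.22/EI.
With EI = 29000 kN·m²: δ_0 = 0.25033 m and δ_{EE} = 0.001352 m/kN.
Compatibility — the beam at E must follow the support down by 0.03 m: δ_0 − R_E·δ_{EE} = 0.03, so R_E = (0.25033 − 0.03)/0.001352 = 162.9 kN.

R_E = 162.9 kN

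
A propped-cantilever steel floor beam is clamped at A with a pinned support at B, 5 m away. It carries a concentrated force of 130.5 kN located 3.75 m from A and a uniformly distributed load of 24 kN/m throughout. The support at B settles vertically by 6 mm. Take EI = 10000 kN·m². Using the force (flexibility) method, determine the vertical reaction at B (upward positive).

Remove the prop at B; the released (primary) structure is a cantilever built in at A.
Downward deflection at the released point B due to the loads:
  point load 130.5 at a = 3.75: Pa²(3L − a)/(6EI) = 3441/EI
  UDL 24: wL⁴/(8EI) = 1875/EI
  δ_0 = 5316/EI
Flexibility coefficient — unit upward force at B: δ_{BB} = L³/(3EI) = 41.67/EI.
With EI = 10000 kN·m²: δ_0 = 0.53159 m and δ_{BB} = 0.004167 m/kN.
Compatibility — the beam at B must follow the support down by 0.006 m: δ_0 − R_B·δ_{BB} = 0.006, so R_B = (0.53159 − 0.006)/0.004167 = 126.1 kN.

R_B = 126.1 kN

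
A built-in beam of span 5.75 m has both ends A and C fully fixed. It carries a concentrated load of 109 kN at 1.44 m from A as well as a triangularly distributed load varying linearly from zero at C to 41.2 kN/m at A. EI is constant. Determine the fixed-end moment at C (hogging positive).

M_C = 74.87 kN·m

Take the two fixed-end moments M_A, M_C as redundants; the released structure is the simple span AC.
End rotations of the released simple span under the applied load (×1/EI):
  at A: point load 109 at a = 1.44: Pab(L + b)/(6LEI) = 197.3/EI
  at C: point load 109 at a = 1.44: Pab(L + a)/(6LEI) = 141/EI
  at A: triangular load, peak 41.2: w₀L³/(45EI) = 174.1/EI
  at C: triangular load, peak 41.2: 7w₀L³/(360EI) = 152.3/EI
  θ_A0 = 371.3/EI,  θ_C0 = 293.3/EI
Flexibility coefficients: a unit moment at one end gives L/(3EI) there and L/(6EI) at the far end, so f₁₁ = f₂₂ = 1.917/EI and f₁₂ = f₂₁ = 0.9583/EI.
Compatibility — zero rotation at each built-in end:
  1.917 M_A + 0.9583 M_C = 371.3
  0.9583 M_A + 1.917 M_C = 293.3
Solving the pair gives M_A = 156.3 kN·m and M_C = 74.87 kN·m (hogging).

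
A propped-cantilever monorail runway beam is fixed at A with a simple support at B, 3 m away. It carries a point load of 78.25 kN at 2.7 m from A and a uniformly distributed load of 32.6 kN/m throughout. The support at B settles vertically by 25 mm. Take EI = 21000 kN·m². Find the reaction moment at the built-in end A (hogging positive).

M_A = 223.3 kN·m

Release the roller at B. Primary structure: cantilever fixed at A.
Primary-structure tip deflection at B by superposition:
  point load 78.25 at a = 2.7: Pa²(3L − a)/(6EI) = 599/EI
  UDL 32.6: wL⁴/(8EI) = 330.1/EI
  δ_0 = 929/EI
Flexibility coefficient — unit upward force at B: δ_{BB} = L³/(3EI) = 9/EI.
With EI = 21000 kN·m²: δ_0 = 0.04424 m and δ_{BB} = 0.000429 m/kN.
Compatibility — the beam at B must follow the support down by 0.025 m: δ_0 − R_B·δ_{BB} = 0.025, so R_B = (0.04424 − 0.025)/0.000429 = 44.89 kN.
Moment equilibrium about A: M_A = Σ(load moments about A) − R_B·L = 358 − 44.89×3 = 223.3 kN·m.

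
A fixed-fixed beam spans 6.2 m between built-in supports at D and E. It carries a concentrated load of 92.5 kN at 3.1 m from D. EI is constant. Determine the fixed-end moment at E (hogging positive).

M_E = 71.69 kN·m

Release both end moments; the primary structure is a simply-supported span DE with redundants M_D and M_E.
Simple-span end rotations at D and E under the given loads:
  at D: point load 92.5 at a = 3.1: Pab(L + b)/(6LEI) = 222.2/EI
  at E: point load 92.5 at a = 3.1: Pab(L + a)/(6LEI) = 222.2/EI
  θ_D0 = 222.2/EI,  θ_E0 = 222.2/EI
Flexibility coefficients: a unit moment at one end gives L/(3EI) there and L/(6EI) at the far end, so f₁₁ = f₂₂ = 2.067/EI and f₁₂ = f₂₁ = 1.033/EI.
Compatibility — zero rotation at each built-in end:
  2.067 M_D + 1.033 M_E = 222.2
  1.033 M_D + 2.067 M_E = 222.2
Solving the pair gives M_D = 71.69 kN·m and M_E = 71.69 kN·m (hogging).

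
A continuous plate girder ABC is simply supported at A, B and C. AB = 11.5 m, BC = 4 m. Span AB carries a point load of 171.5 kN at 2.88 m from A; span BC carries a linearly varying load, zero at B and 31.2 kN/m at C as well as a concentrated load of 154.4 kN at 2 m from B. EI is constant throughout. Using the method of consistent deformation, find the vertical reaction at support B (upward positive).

R_B = 211.4 kN

Release continuity at B by inserting a hinge; the redundant is the internal moment M_B. The primary structure is two simply-supported spans AB and BC.
End slopes at the hinge B, treating each span as simply supported:
  span AB: point load 171.5 at a = 2.88: Pab(L + a)/(6LEI) = 887.3/EI
  span BC: triangular load, peak 31.2: 7w₀L³/(360EI) = 38.83/EI
  span BC: point load 154.4 at a = 2: Pab(L + b)/(6LEI) = 154.4/EI
  relative rotation θ_0 = (887.3 + 193.2)/EI = 1081/EI
A unit hogging moment at B produces rotation L₁/(3EI) + L₂/(3EI) = 5.167/EI.
Compatibility: M_B·(L₁+L₂)/(3EI) = θ_0, giving M_B = 209.1 kN·m (hogging).
Span AB, ΣM about A with M_B applied at B: R_B^{AB}·11.5 = 493.9 + 209.1, so R_B^{AB} = 61.14 kN and R_A = 171.5 − 61.14 = 110.4 kN.
Span BC, ΣM about C: R_B^{BC}·4 = 392 + 209.1, so R_B^{BC} = 150.3 kN and R_C = 216.8 − 150.3 = 66.52 kN.
R_B = 61.14 + 150.3 = 211.4 kN.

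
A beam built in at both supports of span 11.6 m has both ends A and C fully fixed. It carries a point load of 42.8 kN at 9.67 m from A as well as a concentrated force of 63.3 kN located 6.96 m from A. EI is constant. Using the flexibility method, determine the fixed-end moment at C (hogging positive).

Release both end moments; the primary structure is a simply-supported span AC with redundants M_A and M_C.
On the primary (simply-supported) span, the end slopes from the loading are:
  at A: point load 42.8 at a = 9.67: Pab(L + b)/(6LEI) = 155.3/EI
  at C: point load 42.8 at a = 9.67: Pab(L + a)/(6LEI) = 244.1/EI
  at A: point load 63.3 at a = 6.96: Pab(L + b)/(6LEI) = 477/EI
  at C: point load 63.3 at a = 6.96: Pab(L + a)/(6LEI) = 545.1/EI
  θ_A0 = 632.3/EI,  θ_C0 = 789.2/EI
Flexibility coefficients: a unit moment at one end gives L/(3EI) there and L/(6EI) at the far end, so f₁₁ = f₂₂ = 3.867/EI and f₁₂ = f₂₁ = 1.933/EI.
Compatibility — zero rotation at each built-in end:
  3.867 M_A + 1.933 M_C = 632.3
  1.933 M_A + 3.867 M_C = 789.2
Solving the pair gives M_A = 81.95 kN·m and M_C = 163.1 kN·m (hogging).

M_C = 163.1 kN·m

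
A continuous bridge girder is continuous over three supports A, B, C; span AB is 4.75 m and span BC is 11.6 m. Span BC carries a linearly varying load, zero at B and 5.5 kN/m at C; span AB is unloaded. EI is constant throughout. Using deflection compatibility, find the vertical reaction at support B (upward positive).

Take M_B as the redundant. Released structure: two simple spans AB and BC with a hinge at B.
End slopes at the hinge B, treating each span as simply supported:
  span BC: triangular load, peak 5.5: 7w₀L³/(360EI) = 166.9/EI
  relative rotation θ_0 = (0 + 166.9)/EI = 166.9/EI
A unit hogging moment at B produces rotation L₁/(3EI) + L₂/(3EI) = 5.45/EI.
Slope continuity at B: θ_0 = M_B·5.45/EI, so M_B = 166.9/5.45 = 30.63 kN·m (hogging).
Span AB, ΣM about A with M_B applied at B: R_B^{AB}·4.75 = 0 + 30.63, so R_B^{AB} = 6.448 kN and R_A = 0 − 6.448 = -6.448 kN.
Span BC, ΣM about C: R_B^{BC}·11.6 = 123.3 + 30.63, so R_B^{BC} = 13.27 kN and R_C = 31.9 − 13.27 = 18.63 kN.
R_B = 6.448 + 13.27 = 19.72 kN.

R_B = 19.72 kN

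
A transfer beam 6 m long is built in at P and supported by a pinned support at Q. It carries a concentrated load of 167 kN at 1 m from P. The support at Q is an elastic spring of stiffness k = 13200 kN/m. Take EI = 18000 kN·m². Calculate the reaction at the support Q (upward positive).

R_Q = 6.45 kN

Release the roller at Q. Primary structure: cantilever fixed at P.
Deflection at Q on the released cantilever, summing each load's contribution:
  point load 167 at a = 1: Pa²(3L − a)/(6EI) = 473.2/EI
Flexibility coefficient — unit upward force at Q: δ_{QQ} = L³/(3EI) = 72/EI.
With EI = 18000 kN·m²: δ_0 = 0.026287 m and δ_{QQ} = 0.004 m/kN.
Compatibility — the spring shortens by R_Q/k under the reaction it provides: δ_0 − R_Q·δ_{QQ} = R_Q/k. With 1/k = 0.000076 m/kN, R_Q = δ_0 / (δ_{QQ} + 1/k) = 0.026287 / (0.004 + 0.000076) = 6.45 kN.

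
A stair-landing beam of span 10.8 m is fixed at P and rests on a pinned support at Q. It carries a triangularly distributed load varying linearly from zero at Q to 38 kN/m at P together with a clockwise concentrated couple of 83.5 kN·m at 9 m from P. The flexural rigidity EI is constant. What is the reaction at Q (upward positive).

Choose R_Q as the redundant. The primary structure is the cantilever fixed at P.
Downward deflection at the released point Q due to the loads:
  triangular load, peak 38 at the fixed end: w₀L⁴/(30EI) = 17233/EI
  clockwise couple 83.5 at a = 9: M₀a(2L − a)/(2EI) = 4734/EI
  δ_0 = 21967/EI
Flexibility coefficient — unit upward force at Q: δ_{QQ} = L³/(3EI) = 419.9/EI.
The prop prevents deflection at Q: R_Q = δ_0/δ_{QQ} = 21967/419.9 = 52.32 kN.

R_Q = 52.32 kN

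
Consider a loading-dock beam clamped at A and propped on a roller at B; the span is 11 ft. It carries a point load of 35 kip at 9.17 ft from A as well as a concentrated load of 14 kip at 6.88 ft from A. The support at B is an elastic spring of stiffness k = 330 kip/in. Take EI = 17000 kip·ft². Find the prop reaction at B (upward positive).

R_B = 32.53 kip

Remove the prop at B; the released (primary) structure is a cantilever built in at A.
Deflection at B on the released cantilever, summing each load's contribution:
  point load 35 at a = 9.17: Pa²(3L − a)/(6EI) = 11689/EI
  point load 14 at a = 6.88: Pa²(3L − a)/(6EI) = 2885/EI
  δ_0 = 14574/EI
Tip deflection under a unit load at B: L³/(3EI) = 443.7/EI.
With EI = 17000 kip·ft²: δ_0 = 0.85729 ft and δ_{BB} = 0.026098 ft/kip.
Compatibility — the spring shortens by R_B/k under the reaction it provides: δ_0 − R_B·δ_{BB} = R_B/k. With 1/k = 1/(330×12) ft/kip = 0.000253 ft/kip, R_B = δ_0 / (δ_{BB} + 1/k) = 0.85729 / (0.026098 + 0.000253) = 32.53 kip.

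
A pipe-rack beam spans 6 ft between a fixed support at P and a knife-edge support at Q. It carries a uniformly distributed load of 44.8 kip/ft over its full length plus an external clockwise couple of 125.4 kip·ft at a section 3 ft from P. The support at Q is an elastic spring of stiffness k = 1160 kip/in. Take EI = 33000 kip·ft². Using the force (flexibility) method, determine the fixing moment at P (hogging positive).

Remove the prop at Q; the released (primary) structure is a cantilever built in at P.
Deflection at Q on the released cantilever, summing each load's contribution:
  UDL 44.8: wL⁴/(8EI) = 7258/EI
  clockwise couple 125.4 at a = 3: M₀a(2L − a)/(2EI) = 1693/EI
  δ_0 = 8950/EI
Flexibility coefficient — unit upward force at Q: δ_{QQ} = L³/(3EI) = 72/EI.
With EI = 33000 kip·ft²: δ_0 = 0.27123 ft and δ_{QQ} = 0.002182 ft/kip.
Compatibility — the spring shortens by R_Q/k under the reaction it provides: δ_0 − R_Q·δ_{QQ} = R_Q/k. With 1/k = 1/(1160×12) ft/kip = 0.000072 ft/kip, R_Q = δ_0 / (δ_{QQ} + 1/k) = 0.27123 / (0.002182 + 0.000072) = 120.3 kip.
Moment equilibrium about P: M_P = Σ(load moments about P) − R_Q·L = 931.8 − 120.3×6 = 209.7 kip·ft.

M_P = 209.7 kip·ft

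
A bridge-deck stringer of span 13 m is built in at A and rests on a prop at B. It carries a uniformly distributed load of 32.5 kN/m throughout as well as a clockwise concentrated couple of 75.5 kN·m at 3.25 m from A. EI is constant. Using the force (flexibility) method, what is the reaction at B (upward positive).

R_B = 162.2 kN

Choose R_B as the redundant. The primary structure is the cantilever fixed at A.
Downward deflection at the released point B due to the loads:
  UDL 32.5: wL⁴/(8EI) = 116029/EI
  clockwise couple 75.5 at a = 3.25: M₀a(2L − a)/(2EI) = 2791/EI
  δ_0 = 118820/EI
Tip deflection under a unit load at B: L³/(3EI) = 732.3/EI.
The prop prevents deflection at B: R_B = δ_0/δ_{BB} = 118820/732.3 = 162.2 kN.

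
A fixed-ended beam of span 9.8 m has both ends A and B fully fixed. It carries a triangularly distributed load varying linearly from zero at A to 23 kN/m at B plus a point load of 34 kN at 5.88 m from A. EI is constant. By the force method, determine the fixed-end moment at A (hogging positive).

Release both end moments; the primary structure is a simply-supported span AB with redundants M_A and M_B.
On the primary (simply-supported) span, the end slopes from the loading are:
  at A: triangular load, peak 23: 7w₀L³/(360EI) = 420.9/EI
  at B: triangular load, peak 23: w₀L³/(45EI) = 481.1/EI
  at A: point load 34 at a = 5.88: Pab(L + b)/(6LEI) = 182.9/EI
  at B: point load 34 at a = 5.88: Pab(L + a)/(6LEI) = 209/EI
  θ_A0 = 603.8/EI,  θ_B0 = 690/EI
Flexibility coefficients: a unit moment at one end gives L/(3EI) there and L/(6EI) at the far end, so f₁₁ = f₂₂ = 3.267/EI and f₁₂ = f₂₁ = 1.633/EI.
Compatibility — zero rotation at each built-in end:
  3.267 M_A + 1.633 M_B = 603.8
  1.633 M_A + 3.267 M_B = 690
Solving the pair gives M_A = 105.6 kN·m and M_B = 158.4 kN·m (hogging).

M_A = 105.6 kN·m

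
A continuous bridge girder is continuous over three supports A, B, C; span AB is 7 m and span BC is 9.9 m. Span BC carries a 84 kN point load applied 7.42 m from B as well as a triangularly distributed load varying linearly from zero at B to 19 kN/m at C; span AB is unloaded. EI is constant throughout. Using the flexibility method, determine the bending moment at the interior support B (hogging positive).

M_B = 120.8 kN·m

Insert a hinge at B; M_B is the redundant, and each span becomes simply supported.
End slopes at the hinge B, treating each span as simply supported:
  span BC: point load 84 at a = 7.42: Pab(L + b)/(6LEI) = 322.2/EI
  span BC: triangular load, peak 19: 7w₀L³/(360EI) = 358.5/EI
  relative rotation θ_0 = (0 + 680.6)/EI = 680.6/EI
A unit hogging moment at B produces rotation L₁/(3EI) + L₂/(3EI) = 5.633/EI.
Slope continuity at B: θ_0 = M_B·5.633/EI, so M_B = 680.6/5.633 = 120.8 kN·m (hogging).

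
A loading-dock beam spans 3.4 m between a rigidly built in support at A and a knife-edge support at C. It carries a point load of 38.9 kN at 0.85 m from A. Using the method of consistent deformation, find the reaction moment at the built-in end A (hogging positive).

M_A = 21.7 kN·m

Choose R_C as the redundant. The primary structure is the cantilever fixed at A.
Deflection at C on the released cantilever, summing each load's contribution:
  point load 38.9 at a = 0.85: Pa²(3L − a)/(6EI) = 43.8/EI
Tip deflection under a unit load at C: L³/(3EI) = 13.1/EI.
The prop prevents deflection at C: R_C = δ_0/δ_{CC} = 43.8/13.1 = 3.343 kN.
Moment equilibrium about A: M_A = Σ(load moments about A) − R_C·L = 33.06 − 3.343×3.4 = 21.7 kN·m.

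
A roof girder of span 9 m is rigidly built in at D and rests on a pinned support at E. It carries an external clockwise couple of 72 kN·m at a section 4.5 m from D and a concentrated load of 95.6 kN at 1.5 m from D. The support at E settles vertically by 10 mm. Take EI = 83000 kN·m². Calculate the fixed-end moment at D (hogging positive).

Choose R_E as the redundant. The primary structure is the cantilever fixed at D.
Free-end deflection of the primary structure under the applied loading (downward +):
  clockwise couple 72 at a = 4.5: M₀a(2L − a)/(2EI) = 2187/EI
  point load 95.6 at a = 1.5: Pa²(3L − a)/(6EI) = 914.2/EI
  δ_0 = 3101/EI
Flexibility coefficient — unit upward force at E: δ_{EE} = L³/(3EI) = 243/EI.
With EI = 83000 kN·m²: δ_0 = 0.037364 m and δ_{EE} = 0.002928 m/kN.
Compatibility — the beam at E must follow the support down by 0.01 m: δ_0 − R_E·δ_{EE} = 0.01, so R_E = (0.037364 − 0.01)/0.002928 = 9.346 kN.
Moment equilibrium about D: M_D = Σ(load moments about D) − R_E·L = 215.4 − 9.346×9 = 131.3 kN·m.

M_D = 131.3 kN·m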